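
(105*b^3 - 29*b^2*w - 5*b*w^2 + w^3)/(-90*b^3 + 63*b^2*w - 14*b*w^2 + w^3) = (-35*b^2 - 2*b*w + w^2)/(30*b^2 - 11*b*w + w^2)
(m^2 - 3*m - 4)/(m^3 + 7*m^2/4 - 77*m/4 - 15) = 4*(m + 1)/(4*m^2 + 23*m + 15)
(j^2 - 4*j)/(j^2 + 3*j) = (j - 4)/(j + 3)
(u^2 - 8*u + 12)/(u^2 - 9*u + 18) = (u - 2)/(u - 3)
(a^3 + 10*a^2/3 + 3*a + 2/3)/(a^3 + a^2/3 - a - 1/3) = (a + 2)/(a - 1)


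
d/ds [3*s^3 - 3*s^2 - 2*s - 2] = 9*s^2 - 6*s - 2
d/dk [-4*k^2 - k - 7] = -8*k - 1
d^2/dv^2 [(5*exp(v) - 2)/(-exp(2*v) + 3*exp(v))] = (-5*exp(3*v) - 7*exp(2*v) - 18*exp(v) + 18)*exp(-v)/(exp(3*v) - 9*exp(2*v) + 27*exp(v) - 27)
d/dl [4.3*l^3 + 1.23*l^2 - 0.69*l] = 12.9*l^2 + 2.46*l - 0.69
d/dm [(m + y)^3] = 3*(m + y)^2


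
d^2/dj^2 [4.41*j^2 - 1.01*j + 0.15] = 8.82000000000000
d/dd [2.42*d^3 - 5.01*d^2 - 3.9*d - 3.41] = 7.26*d^2 - 10.02*d - 3.9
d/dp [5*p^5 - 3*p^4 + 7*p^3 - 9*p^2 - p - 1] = 25*p^4 - 12*p^3 + 21*p^2 - 18*p - 1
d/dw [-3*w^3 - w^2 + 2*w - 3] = -9*w^2 - 2*w + 2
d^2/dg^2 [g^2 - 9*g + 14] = 2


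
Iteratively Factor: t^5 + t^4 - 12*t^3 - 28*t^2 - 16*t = (t + 2)*(t^4 - t^3 - 10*t^2 - 8*t) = (t + 1)*(t + 2)*(t^3 - 2*t^2 - 8*t) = (t - 4)*(t + 1)*(t + 2)*(t^2 + 2*t) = t*(t - 4)*(t + 1)*(t + 2)*(t + 2)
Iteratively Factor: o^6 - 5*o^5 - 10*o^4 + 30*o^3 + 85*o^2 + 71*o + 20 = (o - 4)*(o^5 - o^4 - 14*o^3 - 26*o^2 - 19*o - 5) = (o - 4)*(o + 1)*(o^4 - 2*o^3 - 12*o^2 - 14*o - 5) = (o - 4)*(o + 1)^2*(o^3 - 3*o^2 - 9*o - 5) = (o - 4)*(o + 1)^3*(o^2 - 4*o - 5) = (o - 4)*(o + 1)^4*(o - 5)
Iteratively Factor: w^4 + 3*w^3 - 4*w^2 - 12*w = (w + 2)*(w^3 + w^2 - 6*w) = w*(w + 2)*(w^2 + w - 6) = w*(w + 2)*(w + 3)*(w - 2)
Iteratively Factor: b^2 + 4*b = (b)*(b + 4)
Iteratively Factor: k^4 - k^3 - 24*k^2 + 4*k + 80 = (k - 2)*(k^3 + k^2 - 22*k - 40) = (k - 2)*(k + 2)*(k^2 - k - 20) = (k - 5)*(k - 2)*(k + 2)*(k + 4)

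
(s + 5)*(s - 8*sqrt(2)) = s^2 - 8*sqrt(2)*s + 5*s - 40*sqrt(2)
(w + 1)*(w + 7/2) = w^2 + 9*w/2 + 7/2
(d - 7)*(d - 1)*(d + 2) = d^3 - 6*d^2 - 9*d + 14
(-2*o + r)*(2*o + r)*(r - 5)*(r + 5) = -4*o^2*r^2 + 100*o^2 + r^4 - 25*r^2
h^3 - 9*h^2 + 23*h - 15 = (h - 5)*(h - 3)*(h - 1)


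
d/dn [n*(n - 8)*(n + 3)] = 3*n^2 - 10*n - 24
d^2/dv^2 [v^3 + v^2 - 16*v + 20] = 6*v + 2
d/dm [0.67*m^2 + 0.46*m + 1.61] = 1.34*m + 0.46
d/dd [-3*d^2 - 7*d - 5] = -6*d - 7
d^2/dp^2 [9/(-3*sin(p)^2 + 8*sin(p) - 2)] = 18*(18*sin(p)^4 - 36*sin(p)^3 - 7*sin(p)^2 + 80*sin(p) - 58)/(3*sin(p)^2 - 8*sin(p) + 2)^3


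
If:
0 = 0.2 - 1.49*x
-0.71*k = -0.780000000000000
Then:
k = 1.10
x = 0.13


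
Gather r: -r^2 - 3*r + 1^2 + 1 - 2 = -r^2 - 3*r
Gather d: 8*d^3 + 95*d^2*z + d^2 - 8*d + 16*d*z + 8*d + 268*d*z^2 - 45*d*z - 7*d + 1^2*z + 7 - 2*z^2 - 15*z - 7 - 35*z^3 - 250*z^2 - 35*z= 8*d^3 + d^2*(95*z + 1) + d*(268*z^2 - 29*z - 7) - 35*z^3 - 252*z^2 - 49*z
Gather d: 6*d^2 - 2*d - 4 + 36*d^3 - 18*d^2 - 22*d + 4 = 36*d^3 - 12*d^2 - 24*d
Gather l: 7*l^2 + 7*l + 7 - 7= 7*l^2 + 7*l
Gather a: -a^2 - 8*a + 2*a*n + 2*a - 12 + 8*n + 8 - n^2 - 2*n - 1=-a^2 + a*(2*n - 6) - n^2 + 6*n - 5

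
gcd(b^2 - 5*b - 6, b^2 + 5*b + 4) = b + 1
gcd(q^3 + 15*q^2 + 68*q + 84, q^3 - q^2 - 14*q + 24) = 1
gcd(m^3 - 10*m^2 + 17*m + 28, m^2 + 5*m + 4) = m + 1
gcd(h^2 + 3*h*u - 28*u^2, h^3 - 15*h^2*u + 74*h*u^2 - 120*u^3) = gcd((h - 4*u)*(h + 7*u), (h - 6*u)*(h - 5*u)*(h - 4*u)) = -h + 4*u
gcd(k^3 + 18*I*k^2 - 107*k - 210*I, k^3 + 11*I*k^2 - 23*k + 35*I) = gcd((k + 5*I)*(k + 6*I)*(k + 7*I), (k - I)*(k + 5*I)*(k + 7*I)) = k^2 + 12*I*k - 35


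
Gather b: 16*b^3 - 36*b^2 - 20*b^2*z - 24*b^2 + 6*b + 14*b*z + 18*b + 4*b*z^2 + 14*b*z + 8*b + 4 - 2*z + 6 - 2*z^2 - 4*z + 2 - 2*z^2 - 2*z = 16*b^3 + b^2*(-20*z - 60) + b*(4*z^2 + 28*z + 32) - 4*z^2 - 8*z + 12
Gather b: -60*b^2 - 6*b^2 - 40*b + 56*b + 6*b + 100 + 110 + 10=-66*b^2 + 22*b + 220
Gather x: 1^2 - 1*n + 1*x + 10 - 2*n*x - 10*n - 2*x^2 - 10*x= -11*n - 2*x^2 + x*(-2*n - 9) + 11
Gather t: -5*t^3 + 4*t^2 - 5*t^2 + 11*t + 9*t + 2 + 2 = -5*t^3 - t^2 + 20*t + 4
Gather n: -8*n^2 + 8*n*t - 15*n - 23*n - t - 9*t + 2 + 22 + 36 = -8*n^2 + n*(8*t - 38) - 10*t + 60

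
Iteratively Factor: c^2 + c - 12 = (c - 3)*(c + 4)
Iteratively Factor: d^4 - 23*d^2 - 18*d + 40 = (d + 2)*(d^3 - 2*d^2 - 19*d + 20) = (d - 1)*(d + 2)*(d^2 - d - 20) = (d - 1)*(d + 2)*(d + 4)*(d - 5)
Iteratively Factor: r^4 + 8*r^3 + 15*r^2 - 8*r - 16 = (r - 1)*(r^3 + 9*r^2 + 24*r + 16) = (r - 1)*(r + 1)*(r^2 + 8*r + 16) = (r - 1)*(r + 1)*(r + 4)*(r + 4)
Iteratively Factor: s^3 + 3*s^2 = (s)*(s^2 + 3*s) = s*(s + 3)*(s)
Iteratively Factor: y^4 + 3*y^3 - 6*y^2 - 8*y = (y + 1)*(y^3 + 2*y^2 - 8*y) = (y + 1)*(y + 4)*(y^2 - 2*y) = (y - 2)*(y + 1)*(y + 4)*(y)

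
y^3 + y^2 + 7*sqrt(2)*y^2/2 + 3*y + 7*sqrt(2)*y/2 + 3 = (y + 1)*(y + sqrt(2)/2)*(y + 3*sqrt(2))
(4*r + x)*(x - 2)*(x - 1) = 4*r*x^2 - 12*r*x + 8*r + x^3 - 3*x^2 + 2*x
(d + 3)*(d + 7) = d^2 + 10*d + 21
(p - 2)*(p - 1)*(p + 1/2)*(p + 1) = p^4 - 3*p^3/2 - 2*p^2 + 3*p/2 + 1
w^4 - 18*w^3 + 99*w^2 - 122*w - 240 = (w - 8)*(w - 6)*(w - 5)*(w + 1)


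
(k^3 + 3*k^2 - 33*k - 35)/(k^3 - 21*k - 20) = (k + 7)/(k + 4)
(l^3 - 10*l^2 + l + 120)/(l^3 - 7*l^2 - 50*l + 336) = (l^2 - 2*l - 15)/(l^2 + l - 42)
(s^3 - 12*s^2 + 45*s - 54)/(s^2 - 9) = (s^2 - 9*s + 18)/(s + 3)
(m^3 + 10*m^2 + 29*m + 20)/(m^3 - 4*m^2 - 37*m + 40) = (m^2 + 5*m + 4)/(m^2 - 9*m + 8)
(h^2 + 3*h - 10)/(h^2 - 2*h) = (h + 5)/h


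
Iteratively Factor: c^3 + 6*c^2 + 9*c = (c + 3)*(c^2 + 3*c) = (c + 3)^2*(c)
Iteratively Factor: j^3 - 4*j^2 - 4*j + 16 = (j - 2)*(j^2 - 2*j - 8) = (j - 2)*(j + 2)*(j - 4)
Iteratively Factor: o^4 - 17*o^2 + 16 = (o - 1)*(o^3 + o^2 - 16*o - 16) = (o - 1)*(o + 4)*(o^2 - 3*o - 4) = (o - 4)*(o - 1)*(o + 4)*(o + 1)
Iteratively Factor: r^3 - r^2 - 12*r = (r)*(r^2 - r - 12) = r*(r + 3)*(r - 4)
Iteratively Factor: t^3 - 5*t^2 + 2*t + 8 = (t + 1)*(t^2 - 6*t + 8) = (t - 2)*(t + 1)*(t - 4)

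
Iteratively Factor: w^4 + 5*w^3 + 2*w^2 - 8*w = (w - 1)*(w^3 + 6*w^2 + 8*w) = (w - 1)*(w + 4)*(w^2 + 2*w) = w*(w - 1)*(w + 4)*(w + 2)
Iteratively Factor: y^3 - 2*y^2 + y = (y - 1)*(y^2 - y) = (y - 1)^2*(y)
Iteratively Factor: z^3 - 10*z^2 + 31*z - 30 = (z - 3)*(z^2 - 7*z + 10) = (z - 3)*(z - 2)*(z - 5)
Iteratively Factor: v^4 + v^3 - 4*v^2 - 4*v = (v - 2)*(v^3 + 3*v^2 + 2*v) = v*(v - 2)*(v^2 + 3*v + 2) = v*(v - 2)*(v + 2)*(v + 1)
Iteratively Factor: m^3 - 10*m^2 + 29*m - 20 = (m - 5)*(m^2 - 5*m + 4) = (m - 5)*(m - 4)*(m - 1)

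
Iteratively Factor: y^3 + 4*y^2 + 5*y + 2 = (y + 1)*(y^2 + 3*y + 2) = (y + 1)*(y + 2)*(y + 1)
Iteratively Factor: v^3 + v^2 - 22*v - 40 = (v + 2)*(v^2 - v - 20) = (v - 5)*(v + 2)*(v + 4)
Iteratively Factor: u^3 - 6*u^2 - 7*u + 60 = (u - 4)*(u^2 - 2*u - 15) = (u - 4)*(u + 3)*(u - 5)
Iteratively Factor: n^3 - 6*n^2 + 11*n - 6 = (n - 3)*(n^2 - 3*n + 2) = (n - 3)*(n - 2)*(n - 1)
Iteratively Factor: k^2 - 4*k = (k - 4)*(k)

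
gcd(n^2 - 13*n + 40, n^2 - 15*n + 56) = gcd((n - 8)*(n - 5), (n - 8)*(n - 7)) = n - 8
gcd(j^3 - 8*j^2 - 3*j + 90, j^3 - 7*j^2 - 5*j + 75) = j^2 - 2*j - 15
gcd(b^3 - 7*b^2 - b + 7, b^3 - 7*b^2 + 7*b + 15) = b + 1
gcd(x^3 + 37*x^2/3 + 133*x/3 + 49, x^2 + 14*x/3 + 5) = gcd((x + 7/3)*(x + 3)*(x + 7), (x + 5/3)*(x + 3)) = x + 3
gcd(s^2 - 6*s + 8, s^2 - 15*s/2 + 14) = s - 4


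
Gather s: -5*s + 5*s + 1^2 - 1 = 0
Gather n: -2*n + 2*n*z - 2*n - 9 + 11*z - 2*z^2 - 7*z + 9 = n*(2*z - 4) - 2*z^2 + 4*z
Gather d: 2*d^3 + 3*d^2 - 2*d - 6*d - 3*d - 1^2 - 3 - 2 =2*d^3 + 3*d^2 - 11*d - 6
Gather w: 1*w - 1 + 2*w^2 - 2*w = 2*w^2 - w - 1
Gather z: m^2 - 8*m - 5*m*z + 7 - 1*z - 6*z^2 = m^2 - 8*m - 6*z^2 + z*(-5*m - 1) + 7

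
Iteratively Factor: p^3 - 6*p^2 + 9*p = (p - 3)*(p^2 - 3*p) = p*(p - 3)*(p - 3)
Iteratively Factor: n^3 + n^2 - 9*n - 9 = (n + 1)*(n^2 - 9) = (n - 3)*(n + 1)*(n + 3)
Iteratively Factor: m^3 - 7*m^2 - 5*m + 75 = (m + 3)*(m^2 - 10*m + 25) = (m - 5)*(m + 3)*(m - 5)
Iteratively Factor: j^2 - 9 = (j - 3)*(j + 3)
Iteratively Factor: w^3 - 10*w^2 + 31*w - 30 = (w - 5)*(w^2 - 5*w + 6) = (w - 5)*(w - 3)*(w - 2)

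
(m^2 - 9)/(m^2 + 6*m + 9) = (m - 3)/(m + 3)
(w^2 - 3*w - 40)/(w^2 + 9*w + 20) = (w - 8)/(w + 4)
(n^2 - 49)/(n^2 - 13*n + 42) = (n + 7)/(n - 6)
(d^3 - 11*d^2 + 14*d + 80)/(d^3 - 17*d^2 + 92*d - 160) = (d + 2)/(d - 4)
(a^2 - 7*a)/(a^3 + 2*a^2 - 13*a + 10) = a*(a - 7)/(a^3 + 2*a^2 - 13*a + 10)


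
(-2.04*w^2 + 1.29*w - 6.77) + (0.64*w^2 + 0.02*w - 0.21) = -1.4*w^2 + 1.31*w - 6.98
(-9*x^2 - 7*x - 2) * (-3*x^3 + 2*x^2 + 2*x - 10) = 27*x^5 + 3*x^4 - 26*x^3 + 72*x^2 + 66*x + 20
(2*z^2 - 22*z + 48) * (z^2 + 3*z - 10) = 2*z^4 - 16*z^3 - 38*z^2 + 364*z - 480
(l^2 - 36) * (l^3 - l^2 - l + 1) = l^5 - l^4 - 37*l^3 + 37*l^2 + 36*l - 36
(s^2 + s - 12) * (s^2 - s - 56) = s^4 - 69*s^2 - 44*s + 672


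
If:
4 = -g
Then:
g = -4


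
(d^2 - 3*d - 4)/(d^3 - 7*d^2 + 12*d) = (d + 1)/(d*(d - 3))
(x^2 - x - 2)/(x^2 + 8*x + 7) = (x - 2)/(x + 7)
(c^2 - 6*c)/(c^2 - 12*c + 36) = c/(c - 6)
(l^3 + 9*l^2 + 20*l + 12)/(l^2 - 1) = (l^2 + 8*l + 12)/(l - 1)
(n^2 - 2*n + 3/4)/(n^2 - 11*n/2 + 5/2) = (n - 3/2)/(n - 5)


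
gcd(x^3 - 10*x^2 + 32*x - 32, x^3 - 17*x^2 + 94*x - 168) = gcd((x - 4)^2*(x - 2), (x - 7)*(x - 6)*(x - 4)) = x - 4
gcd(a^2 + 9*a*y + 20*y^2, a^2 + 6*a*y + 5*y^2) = a + 5*y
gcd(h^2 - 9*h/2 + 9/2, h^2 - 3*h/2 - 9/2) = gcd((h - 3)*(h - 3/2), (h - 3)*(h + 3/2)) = h - 3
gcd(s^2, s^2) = s^2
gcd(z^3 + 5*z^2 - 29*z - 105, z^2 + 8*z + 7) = z + 7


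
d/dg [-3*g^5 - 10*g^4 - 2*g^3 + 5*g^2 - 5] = g*(-15*g^3 - 40*g^2 - 6*g + 10)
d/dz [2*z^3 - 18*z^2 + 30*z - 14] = 6*z^2 - 36*z + 30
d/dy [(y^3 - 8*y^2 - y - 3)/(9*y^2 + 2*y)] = (9*y^4 + 4*y^3 - 7*y^2 + 54*y + 6)/(y^2*(81*y^2 + 36*y + 4))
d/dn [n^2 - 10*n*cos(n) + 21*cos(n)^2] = 10*n*sin(n) + 2*n - 21*sin(2*n) - 10*cos(n)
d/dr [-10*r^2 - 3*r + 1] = -20*r - 3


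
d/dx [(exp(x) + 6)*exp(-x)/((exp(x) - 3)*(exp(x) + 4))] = (-2*exp(3*x) - 19*exp(2*x) - 12*exp(x) + 72)*exp(-x)/(exp(4*x) + 2*exp(3*x) - 23*exp(2*x) - 24*exp(x) + 144)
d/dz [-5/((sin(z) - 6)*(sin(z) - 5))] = 5*(2*sin(z) - 11)*cos(z)/((sin(z) - 6)^2*(sin(z) - 5)^2)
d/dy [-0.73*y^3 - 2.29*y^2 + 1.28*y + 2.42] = -2.19*y^2 - 4.58*y + 1.28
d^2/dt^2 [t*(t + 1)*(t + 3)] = 6*t + 8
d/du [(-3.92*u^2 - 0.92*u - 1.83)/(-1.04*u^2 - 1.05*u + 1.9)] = (3.1592*u^2 - 18.7024*u - 3.6695)/(1.0816*u^4 + 2.184*u^3 - 2.8495*u^2 - 3.99*u + 3.61)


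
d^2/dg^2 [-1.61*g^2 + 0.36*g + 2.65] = -3.22000000000000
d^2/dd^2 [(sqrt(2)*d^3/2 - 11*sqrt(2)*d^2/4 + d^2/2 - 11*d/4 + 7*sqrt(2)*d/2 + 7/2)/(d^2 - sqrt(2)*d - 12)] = (-33*d^3 + 44*sqrt(2)*d^3 - 396*sqrt(2)*d^2 + 258*d^2 - 396*d + 1326*sqrt(2)*d - 1452*sqrt(2) + 148)/(2*(d^6 - 3*sqrt(2)*d^5 - 30*d^4 + 70*sqrt(2)*d^3 + 360*d^2 - 432*sqrt(2)*d - 1728))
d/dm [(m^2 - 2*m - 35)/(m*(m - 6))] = 2*(-2*m^2 + 35*m - 105)/(m^2*(m^2 - 12*m + 36))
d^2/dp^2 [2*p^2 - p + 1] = 4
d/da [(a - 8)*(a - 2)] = 2*a - 10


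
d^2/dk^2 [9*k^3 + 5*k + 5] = 54*k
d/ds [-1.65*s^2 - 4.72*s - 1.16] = -3.3*s - 4.72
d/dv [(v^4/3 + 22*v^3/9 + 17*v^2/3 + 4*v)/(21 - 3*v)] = (-9*v^4 + 40*v^3 + 411*v^2 + 714*v + 252)/(27*(v^2 - 14*v + 49))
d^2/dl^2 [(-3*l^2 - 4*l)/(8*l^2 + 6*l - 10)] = (-28*l^3 - 180*l^2 - 240*l - 135)/(64*l^6 + 144*l^5 - 132*l^4 - 333*l^3 + 165*l^2 + 225*l - 125)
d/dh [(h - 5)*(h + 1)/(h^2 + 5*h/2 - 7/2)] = 2*(13*h^2 + 6*h + 53)/(4*h^4 + 20*h^3 - 3*h^2 - 70*h + 49)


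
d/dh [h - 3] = 1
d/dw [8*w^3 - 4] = 24*w^2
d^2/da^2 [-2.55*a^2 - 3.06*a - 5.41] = -5.10000000000000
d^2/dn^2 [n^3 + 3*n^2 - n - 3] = 6*n + 6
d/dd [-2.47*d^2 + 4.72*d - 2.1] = 4.72 - 4.94*d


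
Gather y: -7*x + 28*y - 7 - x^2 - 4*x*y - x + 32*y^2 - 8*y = -x^2 - 8*x + 32*y^2 + y*(20 - 4*x) - 7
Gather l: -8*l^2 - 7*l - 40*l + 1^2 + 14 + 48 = -8*l^2 - 47*l + 63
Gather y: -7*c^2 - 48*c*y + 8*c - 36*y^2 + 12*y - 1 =-7*c^2 + 8*c - 36*y^2 + y*(12 - 48*c) - 1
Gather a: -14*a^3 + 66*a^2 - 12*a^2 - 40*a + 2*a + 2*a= -14*a^3 + 54*a^2 - 36*a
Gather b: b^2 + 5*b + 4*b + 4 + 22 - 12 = b^2 + 9*b + 14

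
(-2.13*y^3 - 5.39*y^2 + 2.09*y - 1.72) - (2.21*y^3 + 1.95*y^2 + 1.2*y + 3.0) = -4.34*y^3 - 7.34*y^2 + 0.89*y - 4.72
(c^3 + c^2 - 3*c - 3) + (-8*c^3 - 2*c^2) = -7*c^3 - c^2 - 3*c - 3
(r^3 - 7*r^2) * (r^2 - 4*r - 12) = r^5 - 11*r^4 + 16*r^3 + 84*r^2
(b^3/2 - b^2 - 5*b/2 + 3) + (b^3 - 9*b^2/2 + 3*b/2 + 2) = 3*b^3/2 - 11*b^2/2 - b + 5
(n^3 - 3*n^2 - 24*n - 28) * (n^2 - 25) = n^5 - 3*n^4 - 49*n^3 + 47*n^2 + 600*n + 700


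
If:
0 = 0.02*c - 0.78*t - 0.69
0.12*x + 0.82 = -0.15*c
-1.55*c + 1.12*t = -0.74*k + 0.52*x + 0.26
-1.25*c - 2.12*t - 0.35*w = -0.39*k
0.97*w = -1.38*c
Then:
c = 1.91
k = -0.87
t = -0.84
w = -2.71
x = -9.22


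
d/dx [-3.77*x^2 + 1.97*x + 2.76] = 1.97 - 7.54*x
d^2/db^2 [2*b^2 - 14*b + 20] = 4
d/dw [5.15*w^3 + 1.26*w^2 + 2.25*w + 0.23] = 15.45*w^2 + 2.52*w + 2.25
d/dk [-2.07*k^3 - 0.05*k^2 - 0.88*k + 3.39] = -6.21*k^2 - 0.1*k - 0.88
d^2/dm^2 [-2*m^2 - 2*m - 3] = -4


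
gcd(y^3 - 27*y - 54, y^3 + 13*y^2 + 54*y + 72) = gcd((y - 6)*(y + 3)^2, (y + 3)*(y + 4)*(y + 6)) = y + 3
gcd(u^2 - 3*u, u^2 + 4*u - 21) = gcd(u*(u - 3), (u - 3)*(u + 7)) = u - 3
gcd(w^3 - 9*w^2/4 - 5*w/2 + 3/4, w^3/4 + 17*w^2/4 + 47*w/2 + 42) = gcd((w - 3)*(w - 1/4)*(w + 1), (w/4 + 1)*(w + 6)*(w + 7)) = 1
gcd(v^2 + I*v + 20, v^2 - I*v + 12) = v - 4*I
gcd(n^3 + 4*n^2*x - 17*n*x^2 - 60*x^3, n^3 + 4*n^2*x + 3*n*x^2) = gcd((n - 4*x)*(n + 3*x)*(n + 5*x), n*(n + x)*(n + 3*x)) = n + 3*x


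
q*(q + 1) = q^2 + q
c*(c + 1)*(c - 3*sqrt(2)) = c^3 - 3*sqrt(2)*c^2 + c^2 - 3*sqrt(2)*c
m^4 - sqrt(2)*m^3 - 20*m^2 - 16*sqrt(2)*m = m*(m - 4*sqrt(2))*(m + sqrt(2))*(m + 2*sqrt(2))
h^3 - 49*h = h*(h - 7)*(h + 7)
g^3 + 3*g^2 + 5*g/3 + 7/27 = (g + 1/3)^2*(g + 7/3)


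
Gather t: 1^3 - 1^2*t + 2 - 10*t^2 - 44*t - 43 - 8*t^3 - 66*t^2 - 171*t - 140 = -8*t^3 - 76*t^2 - 216*t - 180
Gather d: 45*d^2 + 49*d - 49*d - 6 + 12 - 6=45*d^2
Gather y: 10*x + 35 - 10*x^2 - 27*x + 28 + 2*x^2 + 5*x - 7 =-8*x^2 - 12*x + 56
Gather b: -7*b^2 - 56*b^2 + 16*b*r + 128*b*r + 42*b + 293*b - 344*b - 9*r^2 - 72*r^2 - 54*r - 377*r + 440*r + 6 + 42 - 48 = -63*b^2 + b*(144*r - 9) - 81*r^2 + 9*r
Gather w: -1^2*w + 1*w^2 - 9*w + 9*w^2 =10*w^2 - 10*w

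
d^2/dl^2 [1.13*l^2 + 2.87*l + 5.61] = 2.26000000000000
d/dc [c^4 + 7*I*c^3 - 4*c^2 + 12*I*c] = 4*c^3 + 21*I*c^2 - 8*c + 12*I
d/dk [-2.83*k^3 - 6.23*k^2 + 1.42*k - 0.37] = -8.49*k^2 - 12.46*k + 1.42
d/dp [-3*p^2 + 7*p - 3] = 7 - 6*p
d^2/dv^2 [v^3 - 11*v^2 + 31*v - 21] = 6*v - 22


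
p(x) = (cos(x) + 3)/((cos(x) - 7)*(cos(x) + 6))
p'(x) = (cos(x) + 3)*sin(x)/((cos(x) - 7)*(cos(x) + 6)^2) - sin(x)/((cos(x) - 7)*(cos(x) + 6)) + (cos(x) + 3)*sin(x)/((cos(x) - 7)^2*(cos(x) + 6))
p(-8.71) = -0.06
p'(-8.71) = -0.01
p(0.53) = -0.09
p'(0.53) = 0.01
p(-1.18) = -0.08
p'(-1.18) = -0.02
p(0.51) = -0.09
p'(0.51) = 0.01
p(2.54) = -0.05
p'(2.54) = 0.01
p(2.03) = -0.06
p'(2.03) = 0.02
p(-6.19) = -0.10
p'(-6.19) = 0.00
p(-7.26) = -0.08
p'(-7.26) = -0.02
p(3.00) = -0.05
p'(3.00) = 0.00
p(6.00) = -0.09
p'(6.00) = -0.00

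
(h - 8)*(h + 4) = h^2 - 4*h - 32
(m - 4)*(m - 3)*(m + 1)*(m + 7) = m^4 + m^3 - 37*m^2 + 47*m + 84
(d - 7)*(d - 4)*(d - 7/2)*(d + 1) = d^4 - 27*d^3/2 + 52*d^2 - 63*d/2 - 98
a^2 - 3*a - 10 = (a - 5)*(a + 2)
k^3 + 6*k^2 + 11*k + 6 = (k + 1)*(k + 2)*(k + 3)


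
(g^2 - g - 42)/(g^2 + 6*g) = (g - 7)/g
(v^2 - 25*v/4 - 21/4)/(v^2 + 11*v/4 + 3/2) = (v - 7)/(v + 2)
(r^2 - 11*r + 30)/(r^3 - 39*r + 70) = (r - 6)/(r^2 + 5*r - 14)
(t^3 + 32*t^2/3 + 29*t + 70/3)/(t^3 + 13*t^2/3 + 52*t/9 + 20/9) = 3*(t + 7)/(3*t + 2)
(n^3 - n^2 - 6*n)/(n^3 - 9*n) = (n + 2)/(n + 3)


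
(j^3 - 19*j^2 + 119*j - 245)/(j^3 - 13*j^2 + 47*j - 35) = (j - 7)/(j - 1)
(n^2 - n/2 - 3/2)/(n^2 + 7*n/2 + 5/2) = (2*n - 3)/(2*n + 5)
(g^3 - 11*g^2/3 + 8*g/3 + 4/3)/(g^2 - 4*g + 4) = g + 1/3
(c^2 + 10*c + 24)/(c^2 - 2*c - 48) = (c + 4)/(c - 8)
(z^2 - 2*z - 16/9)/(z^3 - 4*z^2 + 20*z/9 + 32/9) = 1/(z - 2)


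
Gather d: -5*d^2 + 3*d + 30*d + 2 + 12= -5*d^2 + 33*d + 14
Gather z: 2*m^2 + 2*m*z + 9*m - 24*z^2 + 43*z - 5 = 2*m^2 + 9*m - 24*z^2 + z*(2*m + 43) - 5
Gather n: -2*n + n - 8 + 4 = -n - 4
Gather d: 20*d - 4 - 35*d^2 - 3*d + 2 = -35*d^2 + 17*d - 2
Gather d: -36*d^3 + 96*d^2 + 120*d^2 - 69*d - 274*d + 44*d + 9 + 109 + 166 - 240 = -36*d^3 + 216*d^2 - 299*d + 44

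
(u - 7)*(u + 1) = u^2 - 6*u - 7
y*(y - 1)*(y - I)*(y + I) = y^4 - y^3 + y^2 - y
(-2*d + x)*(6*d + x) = -12*d^2 + 4*d*x + x^2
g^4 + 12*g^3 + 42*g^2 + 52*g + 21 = (g + 1)^2*(g + 3)*(g + 7)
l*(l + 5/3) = l^2 + 5*l/3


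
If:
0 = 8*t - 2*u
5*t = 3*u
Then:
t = 0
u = 0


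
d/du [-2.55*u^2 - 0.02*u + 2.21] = -5.1*u - 0.02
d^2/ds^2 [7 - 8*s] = 0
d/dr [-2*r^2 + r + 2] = 1 - 4*r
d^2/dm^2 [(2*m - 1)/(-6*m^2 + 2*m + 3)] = 4*(2*(2*m - 1)*(6*m - 1)^2 + (18*m - 5)*(-6*m^2 + 2*m + 3))/(-6*m^2 + 2*m + 3)^3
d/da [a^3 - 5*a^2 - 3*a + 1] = 3*a^2 - 10*a - 3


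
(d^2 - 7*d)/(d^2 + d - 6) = d*(d - 7)/(d^2 + d - 6)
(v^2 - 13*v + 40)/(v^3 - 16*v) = (v^2 - 13*v + 40)/(v*(v^2 - 16))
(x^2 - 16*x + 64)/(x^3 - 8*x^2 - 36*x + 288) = (x - 8)/(x^2 - 36)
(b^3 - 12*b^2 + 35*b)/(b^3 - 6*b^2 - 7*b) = (b - 5)/(b + 1)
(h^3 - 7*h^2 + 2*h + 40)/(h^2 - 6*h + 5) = (h^2 - 2*h - 8)/(h - 1)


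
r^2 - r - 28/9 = (r - 7/3)*(r + 4/3)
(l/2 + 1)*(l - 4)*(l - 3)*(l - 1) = l^4/2 - 3*l^3 + 3*l^2/2 + 13*l - 12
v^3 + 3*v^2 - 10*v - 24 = (v - 3)*(v + 2)*(v + 4)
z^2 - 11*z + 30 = (z - 6)*(z - 5)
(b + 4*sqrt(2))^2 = b^2 + 8*sqrt(2)*b + 32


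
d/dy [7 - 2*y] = -2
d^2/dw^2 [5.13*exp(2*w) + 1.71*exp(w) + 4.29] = (20.52*exp(w) + 1.71)*exp(w)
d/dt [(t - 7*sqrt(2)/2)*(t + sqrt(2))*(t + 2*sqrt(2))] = 3*t^2 - sqrt(2)*t - 17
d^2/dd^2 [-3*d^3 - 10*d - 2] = -18*d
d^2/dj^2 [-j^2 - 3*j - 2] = -2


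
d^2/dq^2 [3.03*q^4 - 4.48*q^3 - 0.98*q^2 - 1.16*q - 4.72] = 36.36*q^2 - 26.88*q - 1.96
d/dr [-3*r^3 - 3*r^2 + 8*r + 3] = -9*r^2 - 6*r + 8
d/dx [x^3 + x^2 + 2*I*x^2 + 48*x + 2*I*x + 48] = 3*x^2 + x*(2 + 4*I) + 48 + 2*I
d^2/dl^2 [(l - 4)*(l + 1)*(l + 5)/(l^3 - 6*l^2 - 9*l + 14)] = 4*(4*l^6 - 15*l^5 + 96*l^4 - 17*l^3 + 51*l^2 - 3300*l - 2651)/(l^9 - 18*l^8 + 81*l^7 + 150*l^6 - 1233*l^5 - 702*l^4 + 4395*l^3 - 126*l^2 - 5292*l + 2744)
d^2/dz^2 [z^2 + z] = 2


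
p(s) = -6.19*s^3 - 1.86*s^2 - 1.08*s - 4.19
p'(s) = -18.57*s^2 - 3.72*s - 1.08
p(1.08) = -15.32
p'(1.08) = -26.76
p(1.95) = -59.27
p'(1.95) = -78.95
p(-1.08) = 2.60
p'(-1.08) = -18.72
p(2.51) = -116.50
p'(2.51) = -127.41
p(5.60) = -1155.63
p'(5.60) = -604.27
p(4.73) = -705.96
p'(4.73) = -434.14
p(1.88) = -53.92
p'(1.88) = -73.71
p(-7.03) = 2062.06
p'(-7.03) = -892.67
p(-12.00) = 10437.25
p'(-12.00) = -2630.52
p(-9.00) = 4367.38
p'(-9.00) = -1471.77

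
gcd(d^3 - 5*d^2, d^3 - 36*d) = d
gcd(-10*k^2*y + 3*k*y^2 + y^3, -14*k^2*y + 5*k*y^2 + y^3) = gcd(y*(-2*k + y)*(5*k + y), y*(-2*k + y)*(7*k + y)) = -2*k*y + y^2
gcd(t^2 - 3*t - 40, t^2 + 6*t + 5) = t + 5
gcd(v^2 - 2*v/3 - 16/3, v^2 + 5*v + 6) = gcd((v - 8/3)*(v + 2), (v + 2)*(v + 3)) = v + 2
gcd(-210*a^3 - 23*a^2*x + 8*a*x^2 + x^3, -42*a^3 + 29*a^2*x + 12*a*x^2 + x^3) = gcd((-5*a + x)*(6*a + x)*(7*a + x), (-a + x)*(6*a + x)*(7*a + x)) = 42*a^2 + 13*a*x + x^2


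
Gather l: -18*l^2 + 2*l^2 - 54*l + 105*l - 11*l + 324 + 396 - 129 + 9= -16*l^2 + 40*l + 600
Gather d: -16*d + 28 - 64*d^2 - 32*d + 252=-64*d^2 - 48*d + 280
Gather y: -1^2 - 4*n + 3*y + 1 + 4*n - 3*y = 0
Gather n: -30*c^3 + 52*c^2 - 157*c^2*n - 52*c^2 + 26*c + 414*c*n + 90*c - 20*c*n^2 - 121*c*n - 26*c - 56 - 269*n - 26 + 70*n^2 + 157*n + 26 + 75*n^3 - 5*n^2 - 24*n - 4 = -30*c^3 + 90*c + 75*n^3 + n^2*(65 - 20*c) + n*(-157*c^2 + 293*c - 136) - 60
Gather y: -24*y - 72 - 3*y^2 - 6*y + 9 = -3*y^2 - 30*y - 63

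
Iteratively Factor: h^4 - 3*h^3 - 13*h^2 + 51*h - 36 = (h + 4)*(h^3 - 7*h^2 + 15*h - 9) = (h - 3)*(h + 4)*(h^2 - 4*h + 3) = (h - 3)^2*(h + 4)*(h - 1)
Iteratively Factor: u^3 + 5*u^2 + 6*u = (u + 2)*(u^2 + 3*u) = u*(u + 2)*(u + 3)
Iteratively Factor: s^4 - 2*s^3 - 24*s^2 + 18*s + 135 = (s + 3)*(s^3 - 5*s^2 - 9*s + 45) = (s - 3)*(s + 3)*(s^2 - 2*s - 15) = (s - 3)*(s + 3)^2*(s - 5)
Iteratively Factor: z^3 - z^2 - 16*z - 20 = (z + 2)*(z^2 - 3*z - 10) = (z - 5)*(z + 2)*(z + 2)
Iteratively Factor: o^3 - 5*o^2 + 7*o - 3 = (o - 1)*(o^2 - 4*o + 3) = (o - 1)^2*(o - 3)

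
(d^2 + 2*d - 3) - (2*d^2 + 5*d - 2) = -d^2 - 3*d - 1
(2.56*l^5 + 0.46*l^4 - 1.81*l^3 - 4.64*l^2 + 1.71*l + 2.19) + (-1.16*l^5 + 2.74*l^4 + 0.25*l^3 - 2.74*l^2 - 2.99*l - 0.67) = 1.4*l^5 + 3.2*l^4 - 1.56*l^3 - 7.38*l^2 - 1.28*l + 1.52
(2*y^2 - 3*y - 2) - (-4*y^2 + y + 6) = 6*y^2 - 4*y - 8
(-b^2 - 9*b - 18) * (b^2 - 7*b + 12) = -b^4 - 2*b^3 + 33*b^2 + 18*b - 216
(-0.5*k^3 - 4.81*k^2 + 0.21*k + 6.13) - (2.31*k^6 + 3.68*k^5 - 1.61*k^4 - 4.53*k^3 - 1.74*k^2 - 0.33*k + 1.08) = -2.31*k^6 - 3.68*k^5 + 1.61*k^4 + 4.03*k^3 - 3.07*k^2 + 0.54*k + 5.05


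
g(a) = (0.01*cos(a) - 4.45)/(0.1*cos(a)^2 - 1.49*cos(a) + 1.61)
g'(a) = (0.2*sin(a)*cos(a) - 1.49*sin(a))*(0.01*cos(a) - 4.45)/(0.1*cos(a)^2 - 1.49*cos(a) + 1.61)^2 - 0.01*sin(a)/(0.1*cos(a)^2 - 1.49*cos(a) + 1.61) = (0.001*cos(a)^2 - 0.89*cos(a) + 6.6144)*sin(a)/(0.01*cos(a)^4 - 0.298*cos(a)^3 + 2.5421*cos(a)^2 - 4.7978*cos(a) + 2.5921)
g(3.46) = -1.43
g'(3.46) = -0.24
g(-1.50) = -2.96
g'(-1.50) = -2.88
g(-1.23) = -3.96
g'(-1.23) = -4.72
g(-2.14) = -1.82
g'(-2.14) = -1.00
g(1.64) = -2.60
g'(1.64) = 2.27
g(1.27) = -3.78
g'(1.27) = 4.38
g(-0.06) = -19.97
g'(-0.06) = -6.95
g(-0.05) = -20.04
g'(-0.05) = -5.83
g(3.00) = -1.40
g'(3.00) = 0.10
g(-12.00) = -10.48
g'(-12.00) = 17.51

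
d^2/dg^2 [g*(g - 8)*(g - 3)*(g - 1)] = 12*g^2 - 72*g + 70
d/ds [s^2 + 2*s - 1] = 2*s + 2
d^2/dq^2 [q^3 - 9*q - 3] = 6*q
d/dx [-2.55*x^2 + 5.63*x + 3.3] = 5.63 - 5.1*x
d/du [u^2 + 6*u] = 2*u + 6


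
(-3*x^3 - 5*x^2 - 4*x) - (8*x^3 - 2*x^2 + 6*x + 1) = -11*x^3 - 3*x^2 - 10*x - 1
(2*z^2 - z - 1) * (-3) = -6*z^2 + 3*z + 3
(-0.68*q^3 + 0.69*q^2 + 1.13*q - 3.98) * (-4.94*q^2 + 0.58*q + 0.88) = 3.3592*q^5 - 3.803*q^4 - 5.7804*q^3 + 20.9238*q^2 - 1.314*q - 3.5024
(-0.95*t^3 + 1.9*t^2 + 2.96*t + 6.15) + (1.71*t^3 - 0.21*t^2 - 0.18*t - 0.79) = 0.76*t^3 + 1.69*t^2 + 2.78*t + 5.36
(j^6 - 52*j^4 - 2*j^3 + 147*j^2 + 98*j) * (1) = j^6 - 52*j^4 - 2*j^3 + 147*j^2 + 98*j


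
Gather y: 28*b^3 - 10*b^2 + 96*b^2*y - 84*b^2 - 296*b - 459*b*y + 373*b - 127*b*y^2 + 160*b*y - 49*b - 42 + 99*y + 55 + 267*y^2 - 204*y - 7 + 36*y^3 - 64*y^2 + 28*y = 28*b^3 - 94*b^2 + 28*b + 36*y^3 + y^2*(203 - 127*b) + y*(96*b^2 - 299*b - 77) + 6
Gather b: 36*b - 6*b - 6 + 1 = 30*b - 5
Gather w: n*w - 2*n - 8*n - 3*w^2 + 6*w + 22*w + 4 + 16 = -10*n - 3*w^2 + w*(n + 28) + 20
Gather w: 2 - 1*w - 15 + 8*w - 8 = 7*w - 21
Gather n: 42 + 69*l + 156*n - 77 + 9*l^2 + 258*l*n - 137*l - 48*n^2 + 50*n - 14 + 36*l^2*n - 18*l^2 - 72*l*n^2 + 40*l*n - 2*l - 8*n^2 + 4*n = -9*l^2 - 70*l + n^2*(-72*l - 56) + n*(36*l^2 + 298*l + 210) - 49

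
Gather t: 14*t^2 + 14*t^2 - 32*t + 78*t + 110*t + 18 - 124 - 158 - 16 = 28*t^2 + 156*t - 280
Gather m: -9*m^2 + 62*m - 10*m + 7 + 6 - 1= -9*m^2 + 52*m + 12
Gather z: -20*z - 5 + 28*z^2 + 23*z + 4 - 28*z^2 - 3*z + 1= 0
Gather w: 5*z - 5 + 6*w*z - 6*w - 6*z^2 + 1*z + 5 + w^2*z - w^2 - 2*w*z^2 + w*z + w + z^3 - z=w^2*(z - 1) + w*(-2*z^2 + 7*z - 5) + z^3 - 6*z^2 + 5*z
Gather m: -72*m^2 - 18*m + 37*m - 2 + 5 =-72*m^2 + 19*m + 3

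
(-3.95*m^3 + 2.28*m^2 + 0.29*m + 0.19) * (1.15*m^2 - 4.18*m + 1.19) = -4.5425*m^5 + 19.133*m^4 - 13.8974*m^3 + 1.7195*m^2 - 0.4491*m + 0.2261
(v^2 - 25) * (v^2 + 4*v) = v^4 + 4*v^3 - 25*v^2 - 100*v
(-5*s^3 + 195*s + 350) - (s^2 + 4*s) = -5*s^3 - s^2 + 191*s + 350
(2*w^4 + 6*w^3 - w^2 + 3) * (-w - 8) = -2*w^5 - 22*w^4 - 47*w^3 + 8*w^2 - 3*w - 24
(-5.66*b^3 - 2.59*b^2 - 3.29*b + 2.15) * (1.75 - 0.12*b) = 0.6792*b^4 - 9.5942*b^3 - 4.1377*b^2 - 6.0155*b + 3.7625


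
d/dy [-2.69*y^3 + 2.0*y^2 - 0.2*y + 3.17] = -8.07*y^2 + 4.0*y - 0.2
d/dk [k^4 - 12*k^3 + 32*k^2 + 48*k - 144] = 4*k^3 - 36*k^2 + 64*k + 48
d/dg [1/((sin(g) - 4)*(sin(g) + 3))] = (-sin(2*g) + cos(g))/((sin(g) - 4)^2*(sin(g) + 3)^2)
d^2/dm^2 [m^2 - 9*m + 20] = 2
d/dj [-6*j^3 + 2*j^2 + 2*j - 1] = -18*j^2 + 4*j + 2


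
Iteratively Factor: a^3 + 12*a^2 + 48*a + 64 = (a + 4)*(a^2 + 8*a + 16) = (a + 4)^2*(a + 4)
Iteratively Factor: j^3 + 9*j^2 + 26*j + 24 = (j + 4)*(j^2 + 5*j + 6) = (j + 3)*(j + 4)*(j + 2)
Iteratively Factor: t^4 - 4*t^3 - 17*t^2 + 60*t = (t)*(t^3 - 4*t^2 - 17*t + 60) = t*(t - 3)*(t^2 - t - 20) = t*(t - 5)*(t - 3)*(t + 4)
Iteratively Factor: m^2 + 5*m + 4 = (m + 1)*(m + 4)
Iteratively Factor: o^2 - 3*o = (o)*(o - 3)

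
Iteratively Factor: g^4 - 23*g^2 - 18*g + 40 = (g - 5)*(g^3 + 5*g^2 + 2*g - 8) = (g - 5)*(g - 1)*(g^2 + 6*g + 8) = (g - 5)*(g - 1)*(g + 4)*(g + 2)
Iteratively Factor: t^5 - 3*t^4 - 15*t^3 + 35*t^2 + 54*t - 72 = (t + 2)*(t^4 - 5*t^3 - 5*t^2 + 45*t - 36) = (t - 1)*(t + 2)*(t^3 - 4*t^2 - 9*t + 36) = (t - 3)*(t - 1)*(t + 2)*(t^2 - t - 12) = (t - 4)*(t - 3)*(t - 1)*(t + 2)*(t + 3)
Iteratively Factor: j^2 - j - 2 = (j + 1)*(j - 2)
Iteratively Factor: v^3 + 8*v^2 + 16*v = (v + 4)*(v^2 + 4*v) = (v + 4)^2*(v)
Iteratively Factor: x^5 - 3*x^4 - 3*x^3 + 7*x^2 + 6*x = (x - 2)*(x^4 - x^3 - 5*x^2 - 3*x) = (x - 2)*(x + 1)*(x^3 - 2*x^2 - 3*x) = (x - 2)*(x + 1)^2*(x^2 - 3*x) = x*(x - 2)*(x + 1)^2*(x - 3)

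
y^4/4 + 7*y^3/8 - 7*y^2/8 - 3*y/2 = y*(y/4 + 1)*(y - 3/2)*(y + 1)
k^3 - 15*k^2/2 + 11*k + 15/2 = (k - 5)*(k - 3)*(k + 1/2)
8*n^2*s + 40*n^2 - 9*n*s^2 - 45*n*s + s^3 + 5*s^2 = (-8*n + s)*(-n + s)*(s + 5)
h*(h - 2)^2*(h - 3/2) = h^4 - 11*h^3/2 + 10*h^2 - 6*h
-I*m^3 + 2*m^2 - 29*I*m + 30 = (m - 5*I)*(m + 6*I)*(-I*m + 1)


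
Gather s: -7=-7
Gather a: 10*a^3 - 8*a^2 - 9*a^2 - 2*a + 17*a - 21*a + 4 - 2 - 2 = 10*a^3 - 17*a^2 - 6*a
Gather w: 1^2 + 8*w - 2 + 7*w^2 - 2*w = 7*w^2 + 6*w - 1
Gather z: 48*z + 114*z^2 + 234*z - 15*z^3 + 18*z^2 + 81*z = -15*z^3 + 132*z^2 + 363*z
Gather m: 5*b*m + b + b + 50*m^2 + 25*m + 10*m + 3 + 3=2*b + 50*m^2 + m*(5*b + 35) + 6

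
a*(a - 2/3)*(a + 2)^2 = a^4 + 10*a^3/3 + 4*a^2/3 - 8*a/3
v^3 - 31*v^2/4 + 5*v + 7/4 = (v - 7)*(v - 1)*(v + 1/4)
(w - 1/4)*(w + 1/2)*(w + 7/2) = w^3 + 15*w^2/4 + 3*w/4 - 7/16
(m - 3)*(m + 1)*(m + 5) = m^3 + 3*m^2 - 13*m - 15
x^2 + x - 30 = (x - 5)*(x + 6)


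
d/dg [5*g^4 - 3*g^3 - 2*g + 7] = 20*g^3 - 9*g^2 - 2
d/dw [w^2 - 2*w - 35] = 2*w - 2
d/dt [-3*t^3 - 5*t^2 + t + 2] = -9*t^2 - 10*t + 1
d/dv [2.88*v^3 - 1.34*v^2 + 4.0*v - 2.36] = 8.64*v^2 - 2.68*v + 4.0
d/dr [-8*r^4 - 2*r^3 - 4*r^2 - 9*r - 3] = -32*r^3 - 6*r^2 - 8*r - 9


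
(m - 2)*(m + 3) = m^2 + m - 6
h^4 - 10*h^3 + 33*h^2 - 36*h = h*(h - 4)*(h - 3)^2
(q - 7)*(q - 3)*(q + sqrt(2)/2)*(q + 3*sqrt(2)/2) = q^4 - 10*q^3 + 2*sqrt(2)*q^3 - 20*sqrt(2)*q^2 + 45*q^2/2 - 15*q + 42*sqrt(2)*q + 63/2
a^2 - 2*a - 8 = (a - 4)*(a + 2)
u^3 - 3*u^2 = u^2*(u - 3)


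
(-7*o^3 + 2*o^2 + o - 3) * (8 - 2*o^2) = 14*o^5 - 4*o^4 - 58*o^3 + 22*o^2 + 8*o - 24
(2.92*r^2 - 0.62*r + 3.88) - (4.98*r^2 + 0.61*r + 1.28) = -2.06*r^2 - 1.23*r + 2.6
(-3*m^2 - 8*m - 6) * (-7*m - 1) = 21*m^3 + 59*m^2 + 50*m + 6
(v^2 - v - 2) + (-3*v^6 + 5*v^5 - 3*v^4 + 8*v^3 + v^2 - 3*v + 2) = -3*v^6 + 5*v^5 - 3*v^4 + 8*v^3 + 2*v^2 - 4*v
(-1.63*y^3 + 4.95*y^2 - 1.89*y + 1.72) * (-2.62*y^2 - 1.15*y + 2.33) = 4.2706*y^5 - 11.0945*y^4 - 4.5386*y^3 + 9.2006*y^2 - 6.3817*y + 4.0076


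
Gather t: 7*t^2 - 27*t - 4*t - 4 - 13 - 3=7*t^2 - 31*t - 20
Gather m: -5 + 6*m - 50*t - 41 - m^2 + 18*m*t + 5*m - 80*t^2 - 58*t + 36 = -m^2 + m*(18*t + 11) - 80*t^2 - 108*t - 10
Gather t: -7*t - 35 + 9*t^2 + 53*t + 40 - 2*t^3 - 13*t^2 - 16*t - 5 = -2*t^3 - 4*t^2 + 30*t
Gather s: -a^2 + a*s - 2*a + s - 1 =-a^2 - 2*a + s*(a + 1) - 1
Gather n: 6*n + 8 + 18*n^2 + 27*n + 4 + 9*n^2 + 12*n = 27*n^2 + 45*n + 12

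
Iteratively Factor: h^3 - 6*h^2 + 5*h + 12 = (h - 3)*(h^2 - 3*h - 4) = (h - 4)*(h - 3)*(h + 1)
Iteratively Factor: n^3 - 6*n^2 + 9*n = (n)*(n^2 - 6*n + 9) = n*(n - 3)*(n - 3)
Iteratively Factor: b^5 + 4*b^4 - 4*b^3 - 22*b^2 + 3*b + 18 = (b + 3)*(b^4 + b^3 - 7*b^2 - b + 6) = (b + 1)*(b + 3)*(b^3 - 7*b + 6) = (b - 1)*(b + 1)*(b + 3)*(b^2 + b - 6) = (b - 2)*(b - 1)*(b + 1)*(b + 3)*(b + 3)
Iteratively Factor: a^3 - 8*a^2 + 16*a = (a - 4)*(a^2 - 4*a) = (a - 4)^2*(a)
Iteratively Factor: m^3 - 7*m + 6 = (m - 1)*(m^2 + m - 6) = (m - 2)*(m - 1)*(m + 3)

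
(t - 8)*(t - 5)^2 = t^3 - 18*t^2 + 105*t - 200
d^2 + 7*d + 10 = (d + 2)*(d + 5)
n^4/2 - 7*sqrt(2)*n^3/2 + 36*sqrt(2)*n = n*(n/2 + sqrt(2))*(n - 6*sqrt(2))*(n - 3*sqrt(2))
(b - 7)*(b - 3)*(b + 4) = b^3 - 6*b^2 - 19*b + 84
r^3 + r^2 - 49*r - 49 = (r - 7)*(r + 1)*(r + 7)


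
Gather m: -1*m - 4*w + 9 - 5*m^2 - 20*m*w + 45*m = -5*m^2 + m*(44 - 20*w) - 4*w + 9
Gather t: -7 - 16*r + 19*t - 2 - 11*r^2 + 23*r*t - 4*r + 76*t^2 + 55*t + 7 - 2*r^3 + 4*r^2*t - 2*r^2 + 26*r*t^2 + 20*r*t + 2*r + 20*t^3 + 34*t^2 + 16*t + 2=-2*r^3 - 13*r^2 - 18*r + 20*t^3 + t^2*(26*r + 110) + t*(4*r^2 + 43*r + 90)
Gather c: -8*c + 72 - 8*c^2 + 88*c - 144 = -8*c^2 + 80*c - 72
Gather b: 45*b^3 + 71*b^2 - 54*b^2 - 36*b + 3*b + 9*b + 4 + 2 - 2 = 45*b^3 + 17*b^2 - 24*b + 4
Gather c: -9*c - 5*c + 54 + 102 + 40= 196 - 14*c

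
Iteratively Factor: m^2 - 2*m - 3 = (m + 1)*(m - 3)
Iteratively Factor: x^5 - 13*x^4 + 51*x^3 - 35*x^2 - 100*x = (x - 5)*(x^4 - 8*x^3 + 11*x^2 + 20*x) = x*(x - 5)*(x^3 - 8*x^2 + 11*x + 20) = x*(x - 5)^2*(x^2 - 3*x - 4) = x*(x - 5)^2*(x - 4)*(x + 1)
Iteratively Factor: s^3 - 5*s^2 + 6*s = (s - 3)*(s^2 - 2*s) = s*(s - 3)*(s - 2)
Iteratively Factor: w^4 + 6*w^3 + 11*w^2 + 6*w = (w + 2)*(w^3 + 4*w^2 + 3*w) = (w + 1)*(w + 2)*(w^2 + 3*w) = (w + 1)*(w + 2)*(w + 3)*(w)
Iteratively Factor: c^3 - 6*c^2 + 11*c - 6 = (c - 3)*(c^2 - 3*c + 2) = (c - 3)*(c - 1)*(c - 2)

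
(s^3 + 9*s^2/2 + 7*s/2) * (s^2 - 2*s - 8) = s^5 + 5*s^4/2 - 27*s^3/2 - 43*s^2 - 28*s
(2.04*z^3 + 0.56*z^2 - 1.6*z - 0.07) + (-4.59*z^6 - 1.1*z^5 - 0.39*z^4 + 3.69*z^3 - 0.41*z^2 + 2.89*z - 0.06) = -4.59*z^6 - 1.1*z^5 - 0.39*z^4 + 5.73*z^3 + 0.15*z^2 + 1.29*z - 0.13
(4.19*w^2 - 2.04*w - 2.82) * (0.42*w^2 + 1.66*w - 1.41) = 1.7598*w^4 + 6.0986*w^3 - 10.4787*w^2 - 1.8048*w + 3.9762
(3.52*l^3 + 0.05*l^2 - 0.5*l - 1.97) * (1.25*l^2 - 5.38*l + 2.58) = 4.4*l^5 - 18.8751*l^4 + 8.1876*l^3 + 0.3565*l^2 + 9.3086*l - 5.0826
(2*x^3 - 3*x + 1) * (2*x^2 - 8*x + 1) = 4*x^5 - 16*x^4 - 4*x^3 + 26*x^2 - 11*x + 1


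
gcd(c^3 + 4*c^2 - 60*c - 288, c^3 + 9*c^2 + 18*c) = c + 6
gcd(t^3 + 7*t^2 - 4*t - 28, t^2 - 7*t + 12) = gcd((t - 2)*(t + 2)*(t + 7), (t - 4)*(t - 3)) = 1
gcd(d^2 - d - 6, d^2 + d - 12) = d - 3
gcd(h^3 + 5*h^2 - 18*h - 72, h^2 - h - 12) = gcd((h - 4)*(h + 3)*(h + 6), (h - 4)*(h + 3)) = h^2 - h - 12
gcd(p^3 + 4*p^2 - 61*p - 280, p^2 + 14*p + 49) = p + 7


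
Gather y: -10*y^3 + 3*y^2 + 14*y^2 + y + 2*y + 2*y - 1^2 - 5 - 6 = -10*y^3 + 17*y^2 + 5*y - 12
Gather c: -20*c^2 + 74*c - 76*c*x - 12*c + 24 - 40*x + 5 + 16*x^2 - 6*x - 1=-20*c^2 + c*(62 - 76*x) + 16*x^2 - 46*x + 28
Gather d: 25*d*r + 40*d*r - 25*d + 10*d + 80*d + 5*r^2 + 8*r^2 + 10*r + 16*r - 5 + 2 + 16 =d*(65*r + 65) + 13*r^2 + 26*r + 13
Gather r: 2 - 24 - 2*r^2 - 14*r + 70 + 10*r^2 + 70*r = 8*r^2 + 56*r + 48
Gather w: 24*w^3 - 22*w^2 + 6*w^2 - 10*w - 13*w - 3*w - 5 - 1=24*w^3 - 16*w^2 - 26*w - 6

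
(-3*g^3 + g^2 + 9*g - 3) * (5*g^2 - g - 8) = -15*g^5 + 8*g^4 + 68*g^3 - 32*g^2 - 69*g + 24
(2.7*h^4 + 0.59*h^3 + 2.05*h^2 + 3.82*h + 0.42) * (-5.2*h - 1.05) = -14.04*h^5 - 5.903*h^4 - 11.2795*h^3 - 22.0165*h^2 - 6.195*h - 0.441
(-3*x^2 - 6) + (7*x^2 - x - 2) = 4*x^2 - x - 8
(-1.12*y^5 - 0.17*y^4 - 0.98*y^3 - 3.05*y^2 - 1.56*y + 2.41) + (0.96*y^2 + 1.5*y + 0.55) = -1.12*y^5 - 0.17*y^4 - 0.98*y^3 - 2.09*y^2 - 0.0600000000000001*y + 2.96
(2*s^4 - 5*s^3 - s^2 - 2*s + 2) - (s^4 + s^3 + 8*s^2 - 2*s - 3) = s^4 - 6*s^3 - 9*s^2 + 5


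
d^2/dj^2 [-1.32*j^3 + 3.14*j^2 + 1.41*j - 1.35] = 6.28 - 7.92*j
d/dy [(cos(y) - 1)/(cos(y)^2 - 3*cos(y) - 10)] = (cos(y)^2 - 2*cos(y) + 13)*sin(y)/(sin(y)^2 + 3*cos(y) + 9)^2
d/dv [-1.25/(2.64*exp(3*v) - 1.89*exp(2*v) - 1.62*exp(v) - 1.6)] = (9.9*exp(2*v) - 4.725*exp(v) - 2.025)*exp(v)/(-2.64*exp(3*v) + 1.89*exp(2*v) + 1.62*exp(v) + 1.6)^2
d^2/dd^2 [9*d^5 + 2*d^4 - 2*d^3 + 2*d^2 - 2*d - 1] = 180*d^3 + 24*d^2 - 12*d + 4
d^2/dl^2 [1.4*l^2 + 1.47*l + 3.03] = 2.80000000000000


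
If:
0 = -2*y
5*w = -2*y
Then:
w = 0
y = 0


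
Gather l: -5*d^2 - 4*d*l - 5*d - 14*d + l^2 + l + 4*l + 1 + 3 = -5*d^2 - 19*d + l^2 + l*(5 - 4*d) + 4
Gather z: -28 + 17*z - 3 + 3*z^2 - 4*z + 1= 3*z^2 + 13*z - 30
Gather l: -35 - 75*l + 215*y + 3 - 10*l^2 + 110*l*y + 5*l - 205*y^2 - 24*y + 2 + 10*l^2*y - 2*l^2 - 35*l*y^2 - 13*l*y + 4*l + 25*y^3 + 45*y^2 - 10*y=l^2*(10*y - 12) + l*(-35*y^2 + 97*y - 66) + 25*y^3 - 160*y^2 + 181*y - 30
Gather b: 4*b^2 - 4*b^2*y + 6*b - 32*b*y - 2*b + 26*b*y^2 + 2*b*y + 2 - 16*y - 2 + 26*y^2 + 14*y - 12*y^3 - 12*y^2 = b^2*(4 - 4*y) + b*(26*y^2 - 30*y + 4) - 12*y^3 + 14*y^2 - 2*y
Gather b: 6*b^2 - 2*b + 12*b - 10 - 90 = 6*b^2 + 10*b - 100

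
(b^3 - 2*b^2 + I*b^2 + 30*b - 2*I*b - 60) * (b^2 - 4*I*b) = b^5 - 2*b^4 - 3*I*b^4 + 34*b^3 + 6*I*b^3 - 68*b^2 - 120*I*b^2 + 240*I*b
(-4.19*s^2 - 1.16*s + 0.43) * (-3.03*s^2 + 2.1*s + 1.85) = 12.6957*s^4 - 5.2842*s^3 - 11.4904*s^2 - 1.243*s + 0.7955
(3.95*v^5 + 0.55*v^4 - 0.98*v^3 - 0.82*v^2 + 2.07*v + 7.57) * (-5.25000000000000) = -20.7375*v^5 - 2.8875*v^4 + 5.145*v^3 + 4.305*v^2 - 10.8675*v - 39.7425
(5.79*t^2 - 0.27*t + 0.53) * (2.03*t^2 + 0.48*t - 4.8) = 11.7537*t^4 + 2.2311*t^3 - 26.8457*t^2 + 1.5504*t - 2.544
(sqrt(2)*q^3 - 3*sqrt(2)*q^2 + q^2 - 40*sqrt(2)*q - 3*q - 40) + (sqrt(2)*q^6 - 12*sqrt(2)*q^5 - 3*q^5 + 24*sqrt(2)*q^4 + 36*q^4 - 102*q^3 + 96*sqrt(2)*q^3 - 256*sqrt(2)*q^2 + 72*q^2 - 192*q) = sqrt(2)*q^6 - 12*sqrt(2)*q^5 - 3*q^5 + 24*sqrt(2)*q^4 + 36*q^4 - 102*q^3 + 97*sqrt(2)*q^3 - 259*sqrt(2)*q^2 + 73*q^2 - 195*q - 40*sqrt(2)*q - 40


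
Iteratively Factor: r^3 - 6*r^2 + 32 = (r + 2)*(r^2 - 8*r + 16) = (r - 4)*(r + 2)*(r - 4)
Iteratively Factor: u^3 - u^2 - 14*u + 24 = (u + 4)*(u^2 - 5*u + 6) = (u - 3)*(u + 4)*(u - 2)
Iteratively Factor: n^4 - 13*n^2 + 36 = (n + 3)*(n^3 - 3*n^2 - 4*n + 12) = (n - 3)*(n + 3)*(n^2 - 4) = (n - 3)*(n - 2)*(n + 3)*(n + 2)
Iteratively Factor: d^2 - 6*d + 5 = (d - 5)*(d - 1)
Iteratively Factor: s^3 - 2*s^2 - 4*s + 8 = (s + 2)*(s^2 - 4*s + 4) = (s - 2)*(s + 2)*(s - 2)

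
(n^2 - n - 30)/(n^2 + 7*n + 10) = (n - 6)/(n + 2)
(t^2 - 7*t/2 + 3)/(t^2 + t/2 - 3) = (t - 2)/(t + 2)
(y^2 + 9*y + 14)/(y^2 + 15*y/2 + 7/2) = 2*(y + 2)/(2*y + 1)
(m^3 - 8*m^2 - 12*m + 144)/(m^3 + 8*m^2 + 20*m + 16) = (m^2 - 12*m + 36)/(m^2 + 4*m + 4)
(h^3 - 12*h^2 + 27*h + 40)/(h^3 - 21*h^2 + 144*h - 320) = (h + 1)/(h - 8)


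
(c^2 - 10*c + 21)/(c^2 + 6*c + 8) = (c^2 - 10*c + 21)/(c^2 + 6*c + 8)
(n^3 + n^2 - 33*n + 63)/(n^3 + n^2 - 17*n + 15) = (n^2 + 4*n - 21)/(n^2 + 4*n - 5)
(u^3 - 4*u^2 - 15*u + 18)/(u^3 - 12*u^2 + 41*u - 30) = (u + 3)/(u - 5)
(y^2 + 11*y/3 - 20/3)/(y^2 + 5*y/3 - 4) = (y + 5)/(y + 3)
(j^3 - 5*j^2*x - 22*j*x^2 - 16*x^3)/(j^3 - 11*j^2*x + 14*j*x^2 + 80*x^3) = (-j - x)/(-j + 5*x)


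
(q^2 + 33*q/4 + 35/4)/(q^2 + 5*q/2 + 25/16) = 4*(q + 7)/(4*q + 5)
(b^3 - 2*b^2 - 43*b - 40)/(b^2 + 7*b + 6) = (b^2 - 3*b - 40)/(b + 6)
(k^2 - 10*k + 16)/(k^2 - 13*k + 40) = (k - 2)/(k - 5)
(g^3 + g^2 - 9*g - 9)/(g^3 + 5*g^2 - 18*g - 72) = (g^2 - 2*g - 3)/(g^2 + 2*g - 24)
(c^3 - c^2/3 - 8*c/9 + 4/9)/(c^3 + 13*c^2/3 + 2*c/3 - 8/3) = (c - 2/3)/(c + 4)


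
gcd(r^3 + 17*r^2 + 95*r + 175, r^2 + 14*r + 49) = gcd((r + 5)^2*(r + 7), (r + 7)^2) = r + 7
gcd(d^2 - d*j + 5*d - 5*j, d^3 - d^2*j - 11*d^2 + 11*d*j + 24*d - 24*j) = d - j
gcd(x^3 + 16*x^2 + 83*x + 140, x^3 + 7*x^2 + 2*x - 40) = x^2 + 9*x + 20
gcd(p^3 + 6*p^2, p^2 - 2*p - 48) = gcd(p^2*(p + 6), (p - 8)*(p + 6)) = p + 6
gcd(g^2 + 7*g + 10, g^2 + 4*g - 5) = g + 5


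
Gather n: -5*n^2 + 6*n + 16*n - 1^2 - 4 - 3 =-5*n^2 + 22*n - 8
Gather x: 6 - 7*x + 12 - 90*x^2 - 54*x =-90*x^2 - 61*x + 18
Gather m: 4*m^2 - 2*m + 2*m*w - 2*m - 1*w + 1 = 4*m^2 + m*(2*w - 4) - w + 1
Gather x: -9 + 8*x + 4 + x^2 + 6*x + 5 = x^2 + 14*x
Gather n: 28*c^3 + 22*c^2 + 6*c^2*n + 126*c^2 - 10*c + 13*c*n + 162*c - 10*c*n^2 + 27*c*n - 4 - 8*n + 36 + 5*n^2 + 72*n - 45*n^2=28*c^3 + 148*c^2 + 152*c + n^2*(-10*c - 40) + n*(6*c^2 + 40*c + 64) + 32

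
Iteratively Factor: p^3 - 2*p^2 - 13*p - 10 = (p + 2)*(p^2 - 4*p - 5) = (p + 1)*(p + 2)*(p - 5)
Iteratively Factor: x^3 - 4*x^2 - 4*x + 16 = (x + 2)*(x^2 - 6*x + 8) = (x - 4)*(x + 2)*(x - 2)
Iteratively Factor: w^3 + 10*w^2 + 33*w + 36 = (w + 4)*(w^2 + 6*w + 9) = (w + 3)*(w + 4)*(w + 3)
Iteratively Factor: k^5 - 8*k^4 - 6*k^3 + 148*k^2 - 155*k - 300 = (k + 1)*(k^4 - 9*k^3 + 3*k^2 + 145*k - 300) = (k - 3)*(k + 1)*(k^3 - 6*k^2 - 15*k + 100) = (k - 5)*(k - 3)*(k + 1)*(k^2 - k - 20) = (k - 5)^2*(k - 3)*(k + 1)*(k + 4)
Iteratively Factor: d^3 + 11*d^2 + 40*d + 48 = (d + 4)*(d^2 + 7*d + 12) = (d + 4)^2*(d + 3)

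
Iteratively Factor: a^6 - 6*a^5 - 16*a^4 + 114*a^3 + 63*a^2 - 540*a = (a)*(a^5 - 6*a^4 - 16*a^3 + 114*a^2 + 63*a - 540) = a*(a - 3)*(a^4 - 3*a^3 - 25*a^2 + 39*a + 180) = a*(a - 4)*(a - 3)*(a^3 + a^2 - 21*a - 45) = a*(a - 5)*(a - 4)*(a - 3)*(a^2 + 6*a + 9) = a*(a - 5)*(a - 4)*(a - 3)*(a + 3)*(a + 3)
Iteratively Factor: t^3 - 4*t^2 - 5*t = (t + 1)*(t^2 - 5*t) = t*(t + 1)*(t - 5)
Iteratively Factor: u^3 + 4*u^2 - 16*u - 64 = (u + 4)*(u^2 - 16) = (u - 4)*(u + 4)*(u + 4)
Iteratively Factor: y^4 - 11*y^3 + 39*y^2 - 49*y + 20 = (y - 4)*(y^3 - 7*y^2 + 11*y - 5) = (y - 4)*(y - 1)*(y^2 - 6*y + 5) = (y - 5)*(y - 4)*(y - 1)*(y - 1)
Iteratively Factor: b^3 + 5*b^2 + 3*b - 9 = (b + 3)*(b^2 + 2*b - 3) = (b - 1)*(b + 3)*(b + 3)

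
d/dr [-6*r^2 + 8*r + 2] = 8 - 12*r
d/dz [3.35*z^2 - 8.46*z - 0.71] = 6.7*z - 8.46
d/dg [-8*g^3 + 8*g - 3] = 8 - 24*g^2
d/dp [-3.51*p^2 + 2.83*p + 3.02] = 2.83 - 7.02*p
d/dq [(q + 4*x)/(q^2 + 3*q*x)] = (q*(q + 3*x) - (q + 4*x)*(2*q + 3*x))/(q^2*(q + 3*x)^2)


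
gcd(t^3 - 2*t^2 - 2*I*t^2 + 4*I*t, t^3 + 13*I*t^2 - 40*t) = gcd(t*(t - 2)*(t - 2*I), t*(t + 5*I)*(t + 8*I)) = t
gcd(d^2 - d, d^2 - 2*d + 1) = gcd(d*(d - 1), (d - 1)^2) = d - 1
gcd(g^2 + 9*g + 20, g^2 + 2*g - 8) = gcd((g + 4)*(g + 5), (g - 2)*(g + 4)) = g + 4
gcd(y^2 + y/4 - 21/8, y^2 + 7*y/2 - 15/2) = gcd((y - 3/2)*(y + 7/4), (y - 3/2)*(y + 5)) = y - 3/2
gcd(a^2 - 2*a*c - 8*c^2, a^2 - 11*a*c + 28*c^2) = a - 4*c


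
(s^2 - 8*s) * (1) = s^2 - 8*s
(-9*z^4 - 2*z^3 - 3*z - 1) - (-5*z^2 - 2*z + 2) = -9*z^4 - 2*z^3 + 5*z^2 - z - 3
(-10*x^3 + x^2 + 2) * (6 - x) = 10*x^4 - 61*x^3 + 6*x^2 - 2*x + 12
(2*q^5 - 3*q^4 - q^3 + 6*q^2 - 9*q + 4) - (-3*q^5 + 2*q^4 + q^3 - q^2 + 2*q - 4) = 5*q^5 - 5*q^4 - 2*q^3 + 7*q^2 - 11*q + 8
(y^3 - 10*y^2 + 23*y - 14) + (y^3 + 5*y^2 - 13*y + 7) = 2*y^3 - 5*y^2 + 10*y - 7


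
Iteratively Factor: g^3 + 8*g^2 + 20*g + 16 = (g + 2)*(g^2 + 6*g + 8) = (g + 2)*(g + 4)*(g + 2)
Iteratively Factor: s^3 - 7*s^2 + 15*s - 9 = (s - 1)*(s^2 - 6*s + 9) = (s - 3)*(s - 1)*(s - 3)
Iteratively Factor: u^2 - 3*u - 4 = (u - 4)*(u + 1)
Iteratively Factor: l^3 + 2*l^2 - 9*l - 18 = (l - 3)*(l^2 + 5*l + 6) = (l - 3)*(l + 3)*(l + 2)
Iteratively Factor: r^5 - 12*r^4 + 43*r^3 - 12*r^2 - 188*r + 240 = (r - 5)*(r^4 - 7*r^3 + 8*r^2 + 28*r - 48) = (r - 5)*(r - 3)*(r^3 - 4*r^2 - 4*r + 16) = (r - 5)*(r - 3)*(r - 2)*(r^2 - 2*r - 8) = (r - 5)*(r - 3)*(r - 2)*(r + 2)*(r - 4)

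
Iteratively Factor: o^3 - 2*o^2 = (o)*(o^2 - 2*o) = o*(o - 2)*(o)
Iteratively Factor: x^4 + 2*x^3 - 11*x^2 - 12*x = (x + 4)*(x^3 - 2*x^2 - 3*x) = (x + 1)*(x + 4)*(x^2 - 3*x) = x*(x + 1)*(x + 4)*(x - 3)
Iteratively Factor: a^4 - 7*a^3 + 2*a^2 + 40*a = (a - 5)*(a^3 - 2*a^2 - 8*a) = (a - 5)*(a - 4)*(a^2 + 2*a) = (a - 5)*(a - 4)*(a + 2)*(a)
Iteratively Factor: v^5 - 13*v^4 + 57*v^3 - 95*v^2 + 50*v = (v - 5)*(v^4 - 8*v^3 + 17*v^2 - 10*v) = (v - 5)*(v - 1)*(v^3 - 7*v^2 + 10*v) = v*(v - 5)*(v - 1)*(v^2 - 7*v + 10) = v*(v - 5)*(v - 2)*(v - 1)*(v - 5)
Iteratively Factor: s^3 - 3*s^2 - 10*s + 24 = (s - 4)*(s^2 + s - 6) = (s - 4)*(s + 3)*(s - 2)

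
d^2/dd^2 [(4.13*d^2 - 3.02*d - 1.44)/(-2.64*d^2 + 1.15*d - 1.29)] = (-2.8421709430404e-14*d^4 + 17.019024*d^3 + 144.608112*d^2 - 87.940512*d - 10.784454)/(18.399744*d^6 - 24.04512*d^5 + 37.446552*d^4 - 25.019515*d^3 + 18.297747*d^2 - 5.741145*d + 2.146689)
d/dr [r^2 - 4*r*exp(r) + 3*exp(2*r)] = -4*r*exp(r) + 2*r + 6*exp(2*r) - 4*exp(r)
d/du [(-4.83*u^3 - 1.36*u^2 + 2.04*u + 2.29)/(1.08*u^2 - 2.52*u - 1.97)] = (-5.2164*u^4 + 24.3432*u^3 + 29.7693*u^2 + 0.412*u + 1.752)/(1.1664*u^4 - 5.4432*u^3 + 2.0952*u^2 + 9.9288*u + 3.8809)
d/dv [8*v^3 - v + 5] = 24*v^2 - 1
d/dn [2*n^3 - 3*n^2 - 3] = 6*n*(n - 1)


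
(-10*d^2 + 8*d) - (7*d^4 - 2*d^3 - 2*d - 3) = -7*d^4 + 2*d^3 - 10*d^2 + 10*d + 3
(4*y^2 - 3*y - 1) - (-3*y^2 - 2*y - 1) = 7*y^2 - y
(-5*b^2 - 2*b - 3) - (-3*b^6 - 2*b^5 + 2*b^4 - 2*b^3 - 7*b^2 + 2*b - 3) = 3*b^6 + 2*b^5 - 2*b^4 + 2*b^3 + 2*b^2 - 4*b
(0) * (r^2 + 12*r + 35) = 0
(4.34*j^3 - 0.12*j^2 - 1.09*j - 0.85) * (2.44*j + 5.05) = 10.5896*j^4 + 21.6242*j^3 - 3.2656*j^2 - 7.5785*j - 4.2925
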